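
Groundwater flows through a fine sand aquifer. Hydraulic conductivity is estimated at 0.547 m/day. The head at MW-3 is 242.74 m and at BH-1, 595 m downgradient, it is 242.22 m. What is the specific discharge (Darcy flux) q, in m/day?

Hydraulic gradient i = (242.74 − 242.22) / 595 = 0.52 / 595 = 0.0008739.
Specific discharge q = K · i = 0.5470 × 0.0008739 = 0.0004781 m/day.

0.000478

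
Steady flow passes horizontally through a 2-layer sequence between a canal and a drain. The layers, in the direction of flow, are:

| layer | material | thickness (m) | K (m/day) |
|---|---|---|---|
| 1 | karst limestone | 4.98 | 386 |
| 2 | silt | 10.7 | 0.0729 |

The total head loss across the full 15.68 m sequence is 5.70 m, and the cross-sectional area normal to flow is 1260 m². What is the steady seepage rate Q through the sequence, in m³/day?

48.9

Flow is perpendicular to layering, so the layers act in series and the equivalent K is the thickness-weighted harmonic mean.
Total thickness L = 4.98 + 10.7 = 15.68 m.
Σ(b_i/K_i) = 4.98/386 + 10.7/0.0729 = 146.8 d.
K_eq = L / Σ(b_i/K_i) = 15.68 / 146.8 = 0.1068 m/day.
Q = K_eq · A · (Δh/L) = 0.1068 × 1260 × (5.70/15.68) = 48.93 m³/day.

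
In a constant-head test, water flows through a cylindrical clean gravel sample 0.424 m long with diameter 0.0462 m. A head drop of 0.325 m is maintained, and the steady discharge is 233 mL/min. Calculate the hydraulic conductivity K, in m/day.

Cross-sectional area A = π·(d/2)² = π × (0.0462/2)² = 0.001676 m².
Convert discharge: 233 mL/min = 3.883e-06 m³/s.
Darcy's law rearranged: K = Q·L / (A·Δh) = 3.883e-06 × 0.424 / (0.001676 × 0.325) = 0.003022 m/s = 261.1 m/day.

261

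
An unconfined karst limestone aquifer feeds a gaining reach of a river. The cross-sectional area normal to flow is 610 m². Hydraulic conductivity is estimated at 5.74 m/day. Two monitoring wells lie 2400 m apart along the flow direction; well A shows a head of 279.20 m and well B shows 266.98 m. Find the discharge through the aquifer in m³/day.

17.8

Hydraulic gradient i = (279.20 − 266.98) / 2400 = 12.22 / 2400 = 0.005092.
Darcy's law: Q = K · A · i = 5.740 × 610.0 × 0.005092 = 17.83 m³/day.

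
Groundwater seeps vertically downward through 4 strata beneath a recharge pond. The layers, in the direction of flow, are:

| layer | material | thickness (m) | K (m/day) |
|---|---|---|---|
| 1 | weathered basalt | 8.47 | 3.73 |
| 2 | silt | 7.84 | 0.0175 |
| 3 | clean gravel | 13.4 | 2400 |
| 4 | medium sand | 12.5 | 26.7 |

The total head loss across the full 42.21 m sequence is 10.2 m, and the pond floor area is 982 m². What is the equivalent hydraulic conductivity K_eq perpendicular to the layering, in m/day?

0.0936

Flow is perpendicular to layering, so the layers act in series and the equivalent K is the thickness-weighted harmonic mean.
Total thickness L = 8.47 + 7.84 + 13.4 + 12.5 = 42.21 m.
Σ(b_i/K_i) = 8.47/3.73 + 7.84/0.0175 + 13.4/2400 + 12.5/26.7 = 450.7 d.
K_eq = L / Σ(b_i/K_i) = 42.21 / 450.7 = 0.09365 m/day.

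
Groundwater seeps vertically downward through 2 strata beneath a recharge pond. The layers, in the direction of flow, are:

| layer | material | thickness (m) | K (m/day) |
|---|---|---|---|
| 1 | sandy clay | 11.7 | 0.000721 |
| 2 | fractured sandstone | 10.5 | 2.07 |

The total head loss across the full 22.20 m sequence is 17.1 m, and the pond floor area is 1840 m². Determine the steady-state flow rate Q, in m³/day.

Flow is perpendicular to layering, so the layers act in series and the equivalent K is the thickness-weighted harmonic mean.
Total thickness L = 11.7 + 10.5 = 22.20 m.
Σ(b_i/K_i) = 11.7/0.000721 + 10.5/2.07 = 16233 d.
K_eq = L / Σ(b_i/K_i) = 22.20 / 16233 = 0.001368 m/day.
Q = K_eq · A · (Δh/L) = 0.001368 × 1840 × (17.1/22.20) = 1.938 m³/day.

1.94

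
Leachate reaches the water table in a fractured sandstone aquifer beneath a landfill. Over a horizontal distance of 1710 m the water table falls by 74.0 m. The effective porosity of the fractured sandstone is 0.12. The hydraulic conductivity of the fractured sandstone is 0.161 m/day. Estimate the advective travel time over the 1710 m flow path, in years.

Hydraulic gradient i = Δh / L = 74.0 / 1710 = 0.04327.
Darcy flux q = K · i = 0.1610 × 0.04327 = 0.006967 m/day.
Seepage velocity v = q / n_e = 0.006967 / 0.12 = 0.05806 m/day.
Travel time t = L / v = 1710 / 0.05806 = 29452 days = 80.64 years.

80.6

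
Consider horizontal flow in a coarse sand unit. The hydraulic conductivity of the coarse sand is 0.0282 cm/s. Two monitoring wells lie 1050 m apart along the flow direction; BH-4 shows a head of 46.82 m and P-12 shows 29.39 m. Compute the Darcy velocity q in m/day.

Convert K: 0.0282 cm/s × 864 = 24.36 m/day.
Hydraulic gradient i = (46.82 − 29.39) / 1050 = 17.43 / 1050 = 0.01660.
Specific discharge q = K · i = 24.36 × 0.01660 = 0.4045 m/day.

0.404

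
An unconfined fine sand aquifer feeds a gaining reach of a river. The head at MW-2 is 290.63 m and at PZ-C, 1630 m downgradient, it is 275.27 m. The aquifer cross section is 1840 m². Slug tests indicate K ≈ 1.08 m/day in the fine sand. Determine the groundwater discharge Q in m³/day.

Hydraulic gradient i = (290.63 − 275.27) / 1630 = 15.36 / 1630 = 0.009423.
Darcy's law: Q = K · A · i = 1.080 × 1840 × 0.009423 = 18.73 m³/day.

18.7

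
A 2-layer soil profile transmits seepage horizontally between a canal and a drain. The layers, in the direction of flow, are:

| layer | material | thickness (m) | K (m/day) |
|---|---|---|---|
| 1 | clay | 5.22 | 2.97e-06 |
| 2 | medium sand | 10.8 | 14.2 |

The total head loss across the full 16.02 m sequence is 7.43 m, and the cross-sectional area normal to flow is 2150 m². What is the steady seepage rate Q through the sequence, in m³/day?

Flow is perpendicular to layering, so the layers act in series and the equivalent K is the thickness-weighted harmonic mean.
Total thickness L = 5.22 + 10.8 = 16.02 m.
Σ(b_i/K_i) = 5.22/2.97e-06 + 10.8/14.2 = 1.758e+06 d.
K_eq = L / Σ(b_i/K_i) = 16.02 / 1.758e+06 = 9.115e-06 m/day.
Q = K_eq · A · (Δh/L) = 9.115e-06 × 2150 × (7.43/16.02) = 0.009089 m³/day.

0.00909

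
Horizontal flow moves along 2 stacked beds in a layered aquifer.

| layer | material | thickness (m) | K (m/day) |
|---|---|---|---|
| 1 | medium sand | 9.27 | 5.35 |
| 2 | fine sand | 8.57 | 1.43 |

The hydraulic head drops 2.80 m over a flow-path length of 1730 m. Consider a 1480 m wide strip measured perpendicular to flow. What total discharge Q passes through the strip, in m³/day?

148

Flow is parallel to layering, so each bed carries its own Darcy discharge and the transmissivities add.
Σ(K_i·b_i) = 5.35×9.27 + 1.43×8.57 = 61.85 m²/day.
Hydraulic gradient i = Δh / L = 2.80 / 1730 = 0.001618.
Q = Σ(K_i·b_i) · W · i = 61.85 × 1480 × 0.001618 = 148.2 m³/day.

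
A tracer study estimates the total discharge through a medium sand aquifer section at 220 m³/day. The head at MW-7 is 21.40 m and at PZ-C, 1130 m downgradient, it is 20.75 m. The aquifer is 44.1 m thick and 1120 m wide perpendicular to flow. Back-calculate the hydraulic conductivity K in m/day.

Cross-sectional area A = 1120 × 44.1 = 49392 m².
Hydraulic gradient i = (21.40 − 20.75) / 1130 = 0.65 / 1130 = 0.0005752.
From Q = K·A·i, K = Q / (A·i) = 220 / (49392 × 0.0005752) = 7.743 m/day.

7.74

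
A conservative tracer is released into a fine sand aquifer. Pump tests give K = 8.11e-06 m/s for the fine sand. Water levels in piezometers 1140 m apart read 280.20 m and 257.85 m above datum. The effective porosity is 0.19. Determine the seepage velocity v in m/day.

Convert K: 8.11e-06 m/s × 86400 = 0.7007 m/day.
Hydraulic gradient i = (280.20 − 257.85) / 1140 = 22.35 / 1140 = 0.01961.
Darcy flux q = K · i = 0.7007 × 0.01961 = 0.01374 m/day.
Seepage velocity v = q / n_e = 0.01374 / 0.19 = 0.07230 m/day.

0.0723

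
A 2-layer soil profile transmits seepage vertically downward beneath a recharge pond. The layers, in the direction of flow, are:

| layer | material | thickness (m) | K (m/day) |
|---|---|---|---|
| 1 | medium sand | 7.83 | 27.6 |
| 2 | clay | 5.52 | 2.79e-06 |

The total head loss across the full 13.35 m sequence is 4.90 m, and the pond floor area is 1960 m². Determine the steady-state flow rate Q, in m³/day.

Flow is perpendicular to layering, so the layers act in series and the equivalent K is the thickness-weighted harmonic mean.
Total thickness L = 7.83 + 5.52 = 13.35 m.
Σ(b_i/K_i) = 7.83/27.6 + 5.52/2.79e-06 = 1.978e+06 d.
K_eq = L / Σ(b_i/K_i) = 13.35 / 1.978e+06 = 6.748e-06 m/day.
Q = K_eq · A · (Δh/L) = 6.748e-06 × 1960 × (4.90/13.35) = 0.004854 m³/day.

0.00485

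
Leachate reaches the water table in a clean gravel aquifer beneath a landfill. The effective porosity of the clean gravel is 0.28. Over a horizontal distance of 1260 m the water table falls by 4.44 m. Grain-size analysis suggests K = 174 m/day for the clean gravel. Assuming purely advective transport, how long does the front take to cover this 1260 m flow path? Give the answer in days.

575

Hydraulic gradient i = Δh / L = 4.44 / 1260 = 0.003524.
Darcy flux q = K · i = 174.0 × 0.003524 = 0.6131 m/day.
Seepage velocity v = q / n_e = 0.6131 / 0.28 = 2.190 m/day.
Travel time t = L / v = 1260 / 2.190 = 575.4 days.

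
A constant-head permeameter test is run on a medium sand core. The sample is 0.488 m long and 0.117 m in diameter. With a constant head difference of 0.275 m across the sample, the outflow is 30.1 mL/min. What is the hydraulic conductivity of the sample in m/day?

7.15

Cross-sectional area A = π·(d/2)² = π × (0.117/2)² = 0.01075 m².
Convert discharge: 30.1 mL/min = 5.017e-07 m³/s.
Darcy's law rearranged: K = Q·L / (A·Δh) = 5.017e-07 × 0.488 / (0.01075 × 0.275) = 8.280e-05 m/s = 7.154 m/day.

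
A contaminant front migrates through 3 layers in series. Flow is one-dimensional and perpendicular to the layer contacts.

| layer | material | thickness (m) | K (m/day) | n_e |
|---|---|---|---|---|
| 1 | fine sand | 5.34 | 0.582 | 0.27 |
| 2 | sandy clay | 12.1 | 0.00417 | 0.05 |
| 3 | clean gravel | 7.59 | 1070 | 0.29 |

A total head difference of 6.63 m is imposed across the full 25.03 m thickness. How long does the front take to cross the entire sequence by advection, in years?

5.11

With flow normal to the layers, continuity requires the same specific discharge q through every layer.
Σ(b_i/K_i) = 5.34/0.582 + 12.1/0.00417 + 7.59/1070 = 2911 d.
q = Δh / Σ(b_i/K_i) = 6.63 / 2911 = 0.002278 m/day.
In each layer the seepage velocity is v_i = q/n_i, so the layer transit time is t_i = b_i·n_i / q:
  layer 1 (fine sand): t_1 = 5.34 × 0.27 / 0.002278 = 633.0 d
  layer 2 (sandy clay): t_2 = 12.1 × 0.05 / 0.002278 = 265.6 d
  layer 3 (clean gravel): t_3 = 7.59 × 0.29 / 0.002278 = 966.4 d
Total t = Σ t_i = 1865 days = 5.106 years.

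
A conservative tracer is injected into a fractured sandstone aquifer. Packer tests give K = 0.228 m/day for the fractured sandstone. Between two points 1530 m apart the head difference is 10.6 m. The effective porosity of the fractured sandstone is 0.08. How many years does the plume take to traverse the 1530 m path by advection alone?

212

Hydraulic gradient i = Δh / L = 10.6 / 1530 = 0.006928.
Darcy flux q = K · i = 0.2280 × 0.006928 = 0.001580 m/day.
Seepage velocity v = q / n_e = 0.001580 / 0.08 = 0.01975 m/day.
Travel time t = L / v = 1530 / 0.01975 = 77488 days = 212.1 years.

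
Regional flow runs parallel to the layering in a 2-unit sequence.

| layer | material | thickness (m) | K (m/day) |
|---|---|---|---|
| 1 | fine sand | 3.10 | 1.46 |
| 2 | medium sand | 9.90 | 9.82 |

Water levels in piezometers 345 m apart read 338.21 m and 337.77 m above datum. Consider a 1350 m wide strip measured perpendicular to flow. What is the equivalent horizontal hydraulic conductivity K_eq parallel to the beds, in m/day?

Flow is parallel to layering, so each bed carries its own Darcy discharge and the transmissivities add.
Σ(K_i·b_i) = 1.46×3.10 + 9.82×9.90 = 101.7 m²/day.
Total thickness b = 13.00 m, so K_eq = Σ(K_i·b_i)/b = 7.826 m/day.

7.83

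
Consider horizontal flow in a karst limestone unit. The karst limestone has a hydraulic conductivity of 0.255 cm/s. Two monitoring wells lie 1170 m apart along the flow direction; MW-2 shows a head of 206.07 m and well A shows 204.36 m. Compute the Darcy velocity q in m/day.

0.322

Convert K: 0.255 cm/s × 864 = 220.3 m/day.
Hydraulic gradient i = (206.07 − 204.36) / 1170 = 1.71 / 1170 = 0.001462.
Specific discharge q = K · i = 220.3 × 0.001462 = 0.3220 m/day.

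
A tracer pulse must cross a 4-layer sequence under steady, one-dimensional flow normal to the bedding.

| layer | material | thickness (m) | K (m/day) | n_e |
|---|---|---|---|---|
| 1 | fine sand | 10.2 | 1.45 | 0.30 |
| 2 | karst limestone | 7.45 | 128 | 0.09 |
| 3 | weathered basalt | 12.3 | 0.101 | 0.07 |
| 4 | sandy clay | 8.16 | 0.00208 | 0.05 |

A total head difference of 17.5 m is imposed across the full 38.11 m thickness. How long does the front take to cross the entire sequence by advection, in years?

With flow normal to the layers, continuity requires the same specific discharge q through every layer.
Σ(b_i/K_i) = 10.2/1.45 + 7.45/128 + 12.3/0.101 + 8.16/0.00208 = 4052 d.
q = Δh / Σ(b_i/K_i) = 17.5 / 4052 = 0.004319 m/day.
In each layer the seepage velocity is v_i = q/n_i, so the layer transit time is t_i = b_i·n_i / q:
  layer 1 (fine sand): t_1 = 10.2 × 0.30 / 0.004319 = 708.5 d
  layer 2 (karst limestone): t_2 = 7.45 × 0.09 / 0.004319 = 155.2 d
  layer 3 (weathered basalt): t_3 = 12.3 × 0.07 / 0.004319 = 199.4 d
  layer 4 (sandy clay): t_4 = 8.16 × 0.05 / 0.004319 = 94.47 d
Total t = Σ t_i = 1158 days = 3.169 years.

3.17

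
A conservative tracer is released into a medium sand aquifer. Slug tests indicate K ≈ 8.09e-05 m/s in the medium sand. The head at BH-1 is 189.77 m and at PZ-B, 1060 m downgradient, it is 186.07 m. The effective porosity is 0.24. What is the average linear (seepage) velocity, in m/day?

Convert K: 8.09e-05 m/s × 86400 = 6.990 m/day.
Hydraulic gradient i = (189.77 − 186.07) / 1060 = 3.7 / 1060 = 0.003491.
Darcy flux q = K · i = 6.990 × 0.003491 = 0.02440 m/day.
Seepage velocity v = q / n_e = 0.02440 / 0.24 = 0.1017 m/day.

0.102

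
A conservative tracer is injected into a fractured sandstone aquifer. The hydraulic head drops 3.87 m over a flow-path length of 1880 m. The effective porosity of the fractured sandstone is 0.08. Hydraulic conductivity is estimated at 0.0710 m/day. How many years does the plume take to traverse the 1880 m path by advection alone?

Hydraulic gradient i = Δh / L = 3.87 / 1880 = 0.002059.
Darcy flux q = K · i = 0.07100 × 0.002059 = 0.0001462 m/day.
Seepage velocity v = q / n_e = 0.0001462 / 0.08 = 0.001827 m/day.
Travel time t = L / v = 1880 / 0.001827 = 1.029e+06 days = 2817 years.

2820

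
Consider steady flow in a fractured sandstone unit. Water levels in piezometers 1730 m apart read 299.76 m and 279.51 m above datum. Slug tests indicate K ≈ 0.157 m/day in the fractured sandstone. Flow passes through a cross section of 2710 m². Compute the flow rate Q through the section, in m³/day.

4.98

Hydraulic gradient i = (299.76 − 279.51) / 1730 = 20.25 / 1730 = 0.01171.
Darcy's law: Q = K · A · i = 0.1570 × 2710 × 0.01171 = 4.980 m³/day.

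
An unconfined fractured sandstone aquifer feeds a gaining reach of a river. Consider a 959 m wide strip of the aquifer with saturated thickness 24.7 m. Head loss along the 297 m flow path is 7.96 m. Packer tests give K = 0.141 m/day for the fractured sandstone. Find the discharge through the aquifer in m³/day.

89.5

Cross-sectional area A = 959 × 24.7 = 23687 m².
Hydraulic gradient i = Δh / L = 7.96 / 297 = 0.02680.
Darcy's law: Q = K · A · i = 0.1410 × 23687 × 0.02680 = 89.51 m³/day.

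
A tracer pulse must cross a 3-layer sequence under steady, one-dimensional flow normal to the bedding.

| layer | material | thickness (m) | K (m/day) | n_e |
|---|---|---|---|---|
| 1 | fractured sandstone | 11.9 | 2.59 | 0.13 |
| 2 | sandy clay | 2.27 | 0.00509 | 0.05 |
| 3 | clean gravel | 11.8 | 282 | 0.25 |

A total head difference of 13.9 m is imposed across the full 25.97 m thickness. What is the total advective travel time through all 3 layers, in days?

With flow normal to the layers, continuity requires the same specific discharge q through every layer.
Σ(b_i/K_i) = 11.9/2.59 + 2.27/0.00509 + 11.8/282 = 450.6 d.
q = Δh / Σ(b_i/K_i) = 13.9 / 450.6 = 0.03085 m/day.
In each layer the seepage velocity is v_i = q/n_i, so the layer transit time is t_i = b_i·n_i / q:
  layer 1 (fractured sandstone): t_1 = 11.9 × 0.13 / 0.03085 = 50.15 d
  layer 2 (sandy clay): t_2 = 2.27 × 0.05 / 0.03085 = 3.679 d
  layer 3 (clean gravel): t_3 = 11.8 × 0.25 / 0.03085 = 95.63 d
Total t = Σ t_i = 149.5 days.

149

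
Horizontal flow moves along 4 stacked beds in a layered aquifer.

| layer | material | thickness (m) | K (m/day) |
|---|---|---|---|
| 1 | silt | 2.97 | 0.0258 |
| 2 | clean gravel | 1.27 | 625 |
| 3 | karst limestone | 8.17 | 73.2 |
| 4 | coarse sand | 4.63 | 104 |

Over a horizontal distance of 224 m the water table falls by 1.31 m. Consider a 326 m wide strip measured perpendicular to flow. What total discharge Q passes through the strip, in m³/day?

Flow is parallel to layering, so each bed carries its own Darcy discharge and the transmissivities add.
Σ(K_i·b_i) = 0.0258×2.97 + 625×1.27 + 73.2×8.17 + 104×4.63 = 1873 m²/day.
Hydraulic gradient i = Δh / L = 1.31 / 224 = 0.005848.
Q = Σ(K_i·b_i) · W · i = 1873 × 326 × 0.005848 = 3572 m³/day.

3570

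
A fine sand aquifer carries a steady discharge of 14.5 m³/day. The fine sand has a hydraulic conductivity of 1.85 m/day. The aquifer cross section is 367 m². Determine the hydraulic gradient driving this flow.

From Q = K·A·i, i = Q / (K·A) = 14.5 / (1.850 × 367.0) = 0.02136.

0.0214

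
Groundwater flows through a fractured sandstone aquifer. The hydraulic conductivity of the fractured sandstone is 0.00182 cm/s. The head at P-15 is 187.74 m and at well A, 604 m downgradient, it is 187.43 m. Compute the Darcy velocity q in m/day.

Convert K: 0.00182 cm/s × 864 = 1.572 m/day.
Hydraulic gradient i = (187.74 − 187.43) / 604 = 0.31 / 604 = 0.0005132.
Specific discharge q = K · i = 1.572 × 0.0005132 = 0.0008071 m/day.

0.000807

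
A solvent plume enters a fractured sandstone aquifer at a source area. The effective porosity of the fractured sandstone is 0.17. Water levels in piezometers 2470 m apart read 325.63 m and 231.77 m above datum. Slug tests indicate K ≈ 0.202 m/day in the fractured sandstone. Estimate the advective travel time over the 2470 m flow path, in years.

150

Hydraulic gradient i = (325.63 − 231.77) / 2470 = 93.86 / 2470 = 0.03800.
Darcy flux q = K · i = 0.2020 × 0.03800 = 0.007676 m/day.
Seepage velocity v = q / n_e = 0.007676 / 0.17 = 0.04515 m/day.
Travel time t = L / v = 2470 / 0.04515 = 54703 days = 149.8 years.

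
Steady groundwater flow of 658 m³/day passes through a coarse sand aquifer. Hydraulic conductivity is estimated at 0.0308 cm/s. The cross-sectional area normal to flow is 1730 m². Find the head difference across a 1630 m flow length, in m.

Convert K: 0.0308 cm/s × 864 = 26.61 m/day.
From Q = K·A·i, i = Q / (K·A) = 658 / (26.61 × 1730) = 0.01429.
Head loss Δh = i · L = 0.01429 × 1630 = 23.30 m.

23.3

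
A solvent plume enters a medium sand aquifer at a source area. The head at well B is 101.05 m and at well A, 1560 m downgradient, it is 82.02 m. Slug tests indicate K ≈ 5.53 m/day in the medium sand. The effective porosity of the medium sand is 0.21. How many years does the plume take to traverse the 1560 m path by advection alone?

13.3

Hydraulic gradient i = (101.05 − 82.02) / 1560 = 19.03 / 1560 = 0.01220.
Darcy flux q = K · i = 5.530 × 0.01220 = 0.06746 m/day.
Seepage velocity v = q / n_e = 0.06746 / 0.21 = 0.3212 m/day.
Travel time t = L / v = 1560 / 0.3212 = 4856 days = 13.30 years.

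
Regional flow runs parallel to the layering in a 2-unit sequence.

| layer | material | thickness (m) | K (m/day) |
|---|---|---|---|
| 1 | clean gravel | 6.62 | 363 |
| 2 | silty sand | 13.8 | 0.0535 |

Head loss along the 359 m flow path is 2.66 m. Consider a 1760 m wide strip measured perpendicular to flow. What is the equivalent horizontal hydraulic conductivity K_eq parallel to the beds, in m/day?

118

Flow is parallel to layering, so each bed carries its own Darcy discharge and the transmissivities add.
Σ(K_i·b_i) = 363×6.62 + 0.0535×13.8 = 2404 m²/day.
Total thickness b = 20.42 m, so K_eq = Σ(K_i·b_i)/b = 117.7 m/day.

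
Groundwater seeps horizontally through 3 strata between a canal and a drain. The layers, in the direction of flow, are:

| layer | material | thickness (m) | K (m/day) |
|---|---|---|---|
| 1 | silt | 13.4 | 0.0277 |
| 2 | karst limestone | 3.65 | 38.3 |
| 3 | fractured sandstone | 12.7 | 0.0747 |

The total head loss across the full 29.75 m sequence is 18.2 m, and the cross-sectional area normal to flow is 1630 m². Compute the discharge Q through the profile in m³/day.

45.4

Flow is perpendicular to layering, so the layers act in series and the equivalent K is the thickness-weighted harmonic mean.
Total thickness L = 13.4 + 3.65 + 12.7 = 29.75 m.
Σ(b_i/K_i) = 13.4/0.0277 + 3.65/38.3 + 12.7/0.0747 = 653.9 d.
K_eq = L / Σ(b_i/K_i) = 29.75 / 653.9 = 0.04550 m/day.
Q = K_eq · A · (Δh/L) = 0.04550 × 1630 × (18.2/29.75) = 45.37 m³/day.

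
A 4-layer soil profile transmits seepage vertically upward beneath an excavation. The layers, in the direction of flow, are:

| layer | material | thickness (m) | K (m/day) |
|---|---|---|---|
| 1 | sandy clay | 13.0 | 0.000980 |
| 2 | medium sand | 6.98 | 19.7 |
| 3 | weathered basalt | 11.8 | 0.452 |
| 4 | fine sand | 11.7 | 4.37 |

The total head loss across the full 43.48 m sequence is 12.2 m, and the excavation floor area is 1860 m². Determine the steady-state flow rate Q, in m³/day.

1.71

Flow is perpendicular to layering, so the layers act in series and the equivalent K is the thickness-weighted harmonic mean.
Total thickness L = 13.0 + 6.98 + 11.8 + 11.7 = 43.48 m.
Σ(b_i/K_i) = 13.0/0.000980 + 6.98/19.7 + 11.8/0.452 + 11.7/4.37 = 13294 d.
K_eq = L / Σ(b_i/K_i) = 43.48 / 13294 = 0.003271 m/day.
Q = K_eq · A · (Δh/L) = 0.003271 × 1860 × (12.2/43.48) = 1.707 m³/day.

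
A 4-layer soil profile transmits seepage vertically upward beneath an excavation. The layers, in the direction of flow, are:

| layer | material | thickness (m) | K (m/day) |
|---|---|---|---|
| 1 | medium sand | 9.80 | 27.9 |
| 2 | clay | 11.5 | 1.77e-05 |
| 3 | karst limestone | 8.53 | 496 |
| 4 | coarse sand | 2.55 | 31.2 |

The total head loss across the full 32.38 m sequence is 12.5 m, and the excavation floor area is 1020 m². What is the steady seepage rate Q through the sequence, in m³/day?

0.0196

Flow is perpendicular to layering, so the layers act in series and the equivalent K is the thickness-weighted harmonic mean.
Total thickness L = 9.80 + 11.5 + 8.53 + 2.55 = 32.38 m.
Σ(b_i/K_i) = 9.80/27.9 + 11.5/1.77e-05 + 8.53/496 + 2.55/31.2 = 6.497e+05 d.
K_eq = L / Σ(b_i/K_i) = 32.38 / 6.497e+05 = 4.984e-05 m/day.
Q = K_eq · A · (Δh/L) = 4.984e-05 × 1020 × (12.5/32.38) = 0.01962 m³/day.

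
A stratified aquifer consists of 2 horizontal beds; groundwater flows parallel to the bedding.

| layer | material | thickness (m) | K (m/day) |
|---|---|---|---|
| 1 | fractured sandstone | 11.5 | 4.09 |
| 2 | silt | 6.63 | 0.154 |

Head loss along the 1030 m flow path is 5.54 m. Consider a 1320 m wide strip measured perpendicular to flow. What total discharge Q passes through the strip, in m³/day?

Flow is parallel to layering, so each bed carries its own Darcy discharge and the transmissivities add.
Σ(K_i·b_i) = 4.09×11.5 + 0.154×6.63 = 48.06 m²/day.
Hydraulic gradient i = Δh / L = 5.54 / 1030 = 0.005379.
Q = Σ(K_i·b_i) · W · i = 48.06 × 1320 × 0.005379 = 341.2 m³/day.

341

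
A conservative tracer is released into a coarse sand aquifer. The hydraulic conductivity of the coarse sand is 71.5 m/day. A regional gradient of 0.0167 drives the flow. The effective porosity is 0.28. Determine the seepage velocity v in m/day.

Hydraulic gradient i = 0.0167.
Darcy flux q = K · i = 71.50 × 0.01670 = 1.194 m/day.
Seepage velocity v = q / n_e = 1.194 / 0.28 = 4.264 m/day.

4.26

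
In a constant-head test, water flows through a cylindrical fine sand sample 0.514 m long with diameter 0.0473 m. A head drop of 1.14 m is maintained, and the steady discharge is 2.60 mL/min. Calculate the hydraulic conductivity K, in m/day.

Cross-sectional area A = π·(d/2)² = π × (0.0473/2)² = 0.001757 m².
Convert discharge: 2.60 mL/min = 4.333e-08 m³/s.
Darcy's law rearranged: K = Q·L / (A·Δh) = 4.333e-08 × 0.514 / (0.001757 × 1.14) = 1.112e-05 m/s = 0.9607 m/day.

0.961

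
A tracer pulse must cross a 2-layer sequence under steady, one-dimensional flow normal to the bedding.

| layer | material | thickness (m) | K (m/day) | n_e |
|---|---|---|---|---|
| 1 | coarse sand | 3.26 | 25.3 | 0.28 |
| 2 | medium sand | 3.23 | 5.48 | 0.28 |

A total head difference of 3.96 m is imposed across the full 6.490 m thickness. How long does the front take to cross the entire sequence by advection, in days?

With flow normal to the layers, continuity requires the same specific discharge q through every layer.
Σ(b_i/K_i) = 3.26/25.3 + 3.23/5.48 = 0.7183 d.
q = Δh / Σ(b_i/K_i) = 3.96 / 0.7183 = 5.513 m/day.
In each layer the seepage velocity is v_i = q/n_i, so the layer transit time is t_i = b_i·n_i / q:
  layer 1 (coarse sand): t_1 = 3.26 × 0.28 / 5.513 = 0.1656 d
  layer 2 (medium sand): t_2 = 3.23 × 0.28 / 5.513 = 0.1640 d
Total t = Σ t_i = 0.3296 days.

0.330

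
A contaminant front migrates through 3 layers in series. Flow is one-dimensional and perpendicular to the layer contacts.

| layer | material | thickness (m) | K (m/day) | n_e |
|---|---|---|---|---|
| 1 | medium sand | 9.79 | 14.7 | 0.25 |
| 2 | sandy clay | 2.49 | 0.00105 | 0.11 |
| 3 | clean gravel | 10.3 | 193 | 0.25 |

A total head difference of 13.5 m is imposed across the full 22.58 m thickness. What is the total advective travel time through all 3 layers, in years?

With flow normal to the layers, continuity requires the same specific discharge q through every layer.
Σ(b_i/K_i) = 9.79/14.7 + 2.49/0.00105 + 10.3/193 = 2372 d.
q = Δh / Σ(b_i/K_i) = 13.5 / 2372 = 0.005691 m/day.
In each layer the seepage velocity is v_i = q/n_i, so the layer transit time is t_i = b_i·n_i / q:
  layer 1 (medium sand): t_1 = 9.79 × 0.25 / 0.005691 = 430.1 d
  layer 2 (sandy clay): t_2 = 2.49 × 0.11 / 0.005691 = 48.13 d
  layer 3 (clean gravel): t_3 = 10.3 × 0.25 / 0.005691 = 452.5 d
Total t = Σ t_i = 930.7 days = 2.548 years.

2.55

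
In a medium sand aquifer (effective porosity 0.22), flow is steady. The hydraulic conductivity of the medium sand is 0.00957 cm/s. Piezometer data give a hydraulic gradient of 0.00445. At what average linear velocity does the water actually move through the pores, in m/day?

0.167

Convert K: 0.00957 cm/s × 864 = 8.268 m/day.
Hydraulic gradient i = 0.00445.
Darcy flux q = K · i = 8.268 × 0.004450 = 0.03679 m/day.
Seepage velocity v = q / n_e = 0.03679 / 0.22 = 0.1672 m/day.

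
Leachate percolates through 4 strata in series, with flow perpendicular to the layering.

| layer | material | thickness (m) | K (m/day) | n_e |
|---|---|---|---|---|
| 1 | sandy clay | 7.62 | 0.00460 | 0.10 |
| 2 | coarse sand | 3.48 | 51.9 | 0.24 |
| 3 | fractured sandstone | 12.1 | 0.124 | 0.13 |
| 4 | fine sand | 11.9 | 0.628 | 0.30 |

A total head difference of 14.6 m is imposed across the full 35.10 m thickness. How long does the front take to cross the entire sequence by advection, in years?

With flow normal to the layers, continuity requires the same specific discharge q through every layer.
Σ(b_i/K_i) = 7.62/0.00460 + 3.48/51.9 + 12.1/0.124 + 11.9/0.628 = 1773 d.
q = Δh / Σ(b_i/K_i) = 14.6 / 1773 = 0.008234 m/day.
In each layer the seepage velocity is v_i = q/n_i, so the layer transit time is t_i = b_i·n_i / q:
  layer 1 (sandy clay): t_1 = 7.62 × 0.10 / 0.008234 = 92.54 d
  layer 2 (coarse sand): t_2 = 3.48 × 0.24 / 0.008234 = 101.4 d
  layer 3 (fractured sandstone): t_3 = 12.1 × 0.13 / 0.008234 = 191.0 d
  layer 4 (fine sand): t_4 = 11.9 × 0.30 / 0.008234 = 433.6 d
Total t = Σ t_i = 818.6 days = 2.241 years.

2.24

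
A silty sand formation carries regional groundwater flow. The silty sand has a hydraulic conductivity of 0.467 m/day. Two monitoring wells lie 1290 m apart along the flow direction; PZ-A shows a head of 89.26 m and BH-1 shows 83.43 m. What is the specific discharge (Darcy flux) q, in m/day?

0.00211

Hydraulic gradient i = (89.26 − 83.43) / 1290 = 5.83 / 1290 = 0.004519.
Specific discharge q = K · i = 0.4670 × 0.004519 = 0.002111 m/day.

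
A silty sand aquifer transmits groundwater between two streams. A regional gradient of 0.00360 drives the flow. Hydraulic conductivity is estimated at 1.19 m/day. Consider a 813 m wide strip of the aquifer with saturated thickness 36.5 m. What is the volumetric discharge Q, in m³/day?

127

Cross-sectional area A = 813 × 36.5 = 29674 m².
Hydraulic gradient i = 0.00360.
Darcy's law: Q = K · A · i = 1.190 × 29674 × 0.003600 = 127.1 m³/day.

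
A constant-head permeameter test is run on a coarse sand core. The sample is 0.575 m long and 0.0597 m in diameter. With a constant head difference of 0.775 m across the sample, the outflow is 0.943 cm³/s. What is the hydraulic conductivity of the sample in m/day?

21.6

Cross-sectional area A = π·(d/2)² = π × (0.0597/2)² = 0.002799 m².
Convert discharge: 0.943 cm³/s = 9.430e-07 m³/s.
Darcy's law rearranged: K = Q·L / (A·Δh) = 9.430e-07 × 0.575 / (0.002799 × 0.775) = 0.0002499 m/s = 21.59 m/day.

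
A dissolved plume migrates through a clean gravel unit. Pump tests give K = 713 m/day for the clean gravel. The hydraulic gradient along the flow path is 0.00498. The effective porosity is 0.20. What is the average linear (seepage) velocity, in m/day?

Hydraulic gradient i = 0.00498.
Darcy flux q = K · i = 713.0 × 0.004980 = 3.551 m/day.
Seepage velocity v = q / n_e = 3.551 / 0.20 = 17.75 m/day.

17.8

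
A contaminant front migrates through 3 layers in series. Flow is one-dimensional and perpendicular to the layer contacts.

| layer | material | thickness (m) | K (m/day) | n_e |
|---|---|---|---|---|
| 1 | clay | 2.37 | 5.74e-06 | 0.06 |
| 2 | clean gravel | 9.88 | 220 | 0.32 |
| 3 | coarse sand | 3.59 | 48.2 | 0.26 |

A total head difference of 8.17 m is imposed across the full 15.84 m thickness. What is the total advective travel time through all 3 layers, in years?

With flow normal to the layers, continuity requires the same specific discharge q through every layer.
Σ(b_i/K_i) = 2.37/5.74e-06 + 9.88/220 + 3.59/48.2 = 4.129e+05 d.
q = Δh / Σ(b_i/K_i) = 8.17 / 4.129e+05 = 1.979e-05 m/day.
In each layer the seepage velocity is v_i = q/n_i, so the layer transit time is t_i = b_i·n_i / q:
  layer 1 (clay): t_1 = 2.37 × 0.06 / 1.979e-05 = 7186 d
  layer 2 (clean gravel): t_2 = 9.88 × 0.32 / 1.979e-05 = 1.598e+05 d
  layer 3 (coarse sand): t_3 = 3.59 × 0.26 / 1.979e-05 = 47172 d
Total t = Σ t_i = 2.141e+05 days = 586.3 years.

586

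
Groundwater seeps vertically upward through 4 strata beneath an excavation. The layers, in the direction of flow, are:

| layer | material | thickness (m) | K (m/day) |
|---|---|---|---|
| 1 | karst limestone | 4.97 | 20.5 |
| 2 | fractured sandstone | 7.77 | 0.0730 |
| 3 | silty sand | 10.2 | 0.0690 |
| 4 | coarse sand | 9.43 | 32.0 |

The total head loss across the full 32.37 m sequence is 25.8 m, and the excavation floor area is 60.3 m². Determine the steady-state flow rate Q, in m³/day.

6.11

Flow is perpendicular to layering, so the layers act in series and the equivalent K is the thickness-weighted harmonic mean.
Total thickness L = 4.97 + 7.77 + 10.2 + 9.43 = 32.37 m.
Σ(b_i/K_i) = 4.97/20.5 + 7.77/0.0730 + 10.2/0.0690 + 9.43/32.0 = 254.8 d.
K_eq = L / Σ(b_i/K_i) = 32.37 / 254.8 = 0.1270 m/day.
Q = K_eq · A · (Δh/L) = 0.1270 × 60.3 × (25.8/32.37) = 6.106 m³/day.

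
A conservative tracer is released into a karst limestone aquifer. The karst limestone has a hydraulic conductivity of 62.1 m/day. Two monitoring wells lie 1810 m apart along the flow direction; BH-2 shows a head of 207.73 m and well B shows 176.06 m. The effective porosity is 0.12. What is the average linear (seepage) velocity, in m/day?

Hydraulic gradient i = (207.73 − 176.06) / 1810 = 31.67 / 1810 = 0.01750.
Darcy flux q = K · i = 62.10 × 0.01750 = 1.087 m/day.
Seepage velocity v = q / n_e = 1.087 / 0.12 = 9.055 m/day.

9.05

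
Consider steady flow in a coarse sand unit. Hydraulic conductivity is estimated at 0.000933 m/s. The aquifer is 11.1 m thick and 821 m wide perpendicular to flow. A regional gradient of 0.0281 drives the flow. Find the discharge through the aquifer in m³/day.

Convert K: 0.000933 m/s × 86400 = 80.61 m/day.
Cross-sectional area A = 821 × 11.1 = 9113 m².
Hydraulic gradient i = 0.0281.
Darcy's law: Q = K · A · i = 80.61 × 9113 × 0.02810 = 20643 m³/day.

20600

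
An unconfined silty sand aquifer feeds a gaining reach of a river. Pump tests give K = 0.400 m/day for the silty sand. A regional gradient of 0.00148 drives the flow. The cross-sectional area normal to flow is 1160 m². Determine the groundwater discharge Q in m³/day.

Hydraulic gradient i = 0.00148.
Darcy's law: Q = K · A · i = 0.4000 × 1160 × 0.001480 = 0.6867 m³/day.

0.687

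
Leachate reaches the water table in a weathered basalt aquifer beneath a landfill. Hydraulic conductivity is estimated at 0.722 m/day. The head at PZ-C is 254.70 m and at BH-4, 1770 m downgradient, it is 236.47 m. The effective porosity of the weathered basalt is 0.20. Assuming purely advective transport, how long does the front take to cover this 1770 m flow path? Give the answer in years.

130

Hydraulic gradient i = (254.70 − 236.47) / 1770 = 18.23 / 1770 = 0.01030.
Darcy flux q = K · i = 0.7220 × 0.01030 = 0.007436 m/day.
Seepage velocity v = q / n_e = 0.007436 / 0.20 = 0.03718 m/day.
Travel time t = L / v = 1770 / 0.03718 = 47605 days = 130.3 years.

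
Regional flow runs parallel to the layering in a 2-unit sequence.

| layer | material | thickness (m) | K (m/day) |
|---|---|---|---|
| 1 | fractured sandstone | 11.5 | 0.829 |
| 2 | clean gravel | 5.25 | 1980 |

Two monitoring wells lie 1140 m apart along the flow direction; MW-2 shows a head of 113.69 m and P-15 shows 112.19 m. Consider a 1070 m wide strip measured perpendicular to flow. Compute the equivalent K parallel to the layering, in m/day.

Flow is parallel to layering, so each bed carries its own Darcy discharge and the transmissivities add.
Σ(K_i·b_i) = 0.829×11.5 + 1980×5.25 = 10405 m²/day.
Total thickness b = 16.75 m, so K_eq = Σ(K_i·b_i)/b = 621.2 m/day.

621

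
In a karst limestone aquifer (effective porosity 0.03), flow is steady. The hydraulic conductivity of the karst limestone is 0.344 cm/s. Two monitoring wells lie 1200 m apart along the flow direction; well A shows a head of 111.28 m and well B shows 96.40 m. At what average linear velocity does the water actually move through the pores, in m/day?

123

Convert K: 0.344 cm/s × 864 = 297.2 m/day.
Hydraulic gradient i = (111.28 − 96.40) / 1200 = 14.88 / 1200 = 0.01240.
Darcy flux q = K · i = 297.2 × 0.01240 = 3.685 m/day.
Seepage velocity v = q / n_e = 3.685 / 0.03 = 122.8 m/day.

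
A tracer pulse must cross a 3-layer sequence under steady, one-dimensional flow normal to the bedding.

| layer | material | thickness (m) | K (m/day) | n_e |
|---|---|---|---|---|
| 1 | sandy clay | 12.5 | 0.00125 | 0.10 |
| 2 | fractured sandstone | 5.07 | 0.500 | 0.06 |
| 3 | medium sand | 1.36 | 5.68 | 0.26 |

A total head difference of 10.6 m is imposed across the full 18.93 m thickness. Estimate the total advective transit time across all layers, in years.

4.93

With flow normal to the layers, continuity requires the same specific discharge q through every layer.
Σ(b_i/K_i) = 12.5/0.00125 + 5.07/0.500 + 1.36/5.68 = 10010 d.
q = Δh / Σ(b_i/K_i) = 10.6 / 10010 = 0.001059 m/day.
In each layer the seepage velocity is v_i = q/n_i, so the layer transit time is t_i = b_i·n_i / q:
  layer 1 (sandy clay): t_1 = 12.5 × 0.10 / 0.001059 = 1180 d
  layer 2 (fractured sandstone): t_2 = 5.07 × 0.06 / 0.001059 = 287.3 d
  layer 3 (medium sand): t_3 = 1.36 × 0.26 / 0.001059 = 333.9 d
Total t = Σ t_i = 1802 days = 4.933 years.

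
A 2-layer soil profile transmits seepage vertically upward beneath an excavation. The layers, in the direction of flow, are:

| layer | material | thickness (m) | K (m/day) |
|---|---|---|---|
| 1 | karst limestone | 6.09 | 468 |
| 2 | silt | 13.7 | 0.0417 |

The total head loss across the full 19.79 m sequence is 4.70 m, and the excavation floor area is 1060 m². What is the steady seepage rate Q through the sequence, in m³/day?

15.2

Flow is perpendicular to layering, so the layers act in series and the equivalent K is the thickness-weighted harmonic mean.
Total thickness L = 6.09 + 13.7 = 19.79 m.
Σ(b_i/K_i) = 6.09/468 + 13.7/0.0417 = 328.6 d.
K_eq = L / Σ(b_i/K_i) = 19.79 / 328.6 = 0.06023 m/day.
Q = K_eq · A · (Δh/L) = 0.06023 × 1060 × (4.70/19.79) = 15.16 m³/day.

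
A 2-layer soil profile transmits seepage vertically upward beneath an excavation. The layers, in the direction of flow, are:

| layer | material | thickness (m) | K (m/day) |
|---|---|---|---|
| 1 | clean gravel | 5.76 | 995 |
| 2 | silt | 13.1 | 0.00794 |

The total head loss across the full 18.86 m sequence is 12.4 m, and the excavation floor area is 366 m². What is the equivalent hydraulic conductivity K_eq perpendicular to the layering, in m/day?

Flow is perpendicular to layering, so the layers act in series and the equivalent K is the thickness-weighted harmonic mean.
Total thickness L = 5.76 + 13.1 = 18.86 m.
Σ(b_i/K_i) = 5.76/995 + 13.1/0.00794 = 1650 d.
K_eq = L / Σ(b_i/K_i) = 18.86 / 1650 = 0.01143 m/day.

0.0114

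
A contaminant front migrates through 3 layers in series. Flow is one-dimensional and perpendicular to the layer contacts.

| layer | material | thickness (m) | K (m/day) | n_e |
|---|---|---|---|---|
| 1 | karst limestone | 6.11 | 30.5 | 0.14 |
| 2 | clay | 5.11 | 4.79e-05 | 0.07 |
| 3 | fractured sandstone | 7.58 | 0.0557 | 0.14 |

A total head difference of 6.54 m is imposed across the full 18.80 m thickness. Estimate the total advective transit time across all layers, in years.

With flow normal to the layers, continuity requires the same specific discharge q through every layer.
Σ(b_i/K_i) = 6.11/30.5 + 5.11/4.79e-05 + 7.58/0.0557 = 1.068e+05 d.
q = Δh / Σ(b_i/K_i) = 6.54 / 1.068e+05 = 6.123e-05 m/day.
In each layer the seepage velocity is v_i = q/n_i, so the layer transit time is t_i = b_i·n_i / q:
  layer 1 (karst limestone): t_1 = 6.11 × 0.14 / 6.123e-05 = 13971 d
  layer 2 (clay): t_2 = 5.11 × 0.07 / 6.123e-05 = 5842 d
  layer 3 (fractured sandstone): t_3 = 7.58 × 0.14 / 6.123e-05 = 17332 d
Total t = Σ t_i = 37146 days = 101.7 years.

102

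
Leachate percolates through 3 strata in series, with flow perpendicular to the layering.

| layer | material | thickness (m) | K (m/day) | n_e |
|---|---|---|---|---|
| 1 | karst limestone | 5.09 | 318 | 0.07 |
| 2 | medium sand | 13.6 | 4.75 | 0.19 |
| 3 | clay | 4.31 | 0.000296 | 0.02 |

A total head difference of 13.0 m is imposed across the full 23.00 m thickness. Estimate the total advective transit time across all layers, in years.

With flow normal to the layers, continuity requires the same specific discharge q through every layer.
Σ(b_i/K_i) = 5.09/318 + 13.6/4.75 + 4.31/0.000296 = 14564 d.
q = Δh / Σ(b_i/K_i) = 13.0 / 14564 = 0.0008926 m/day.
In each layer the seepage velocity is v_i = q/n_i, so the layer transit time is t_i = b_i·n_i / q:
  layer 1 (karst limestone): t_1 = 5.09 × 0.07 / 0.0008926 = 399.2 d
  layer 2 (medium sand): t_2 = 13.6 × 0.19 / 0.0008926 = 2895 d
  layer 3 (clay): t_3 = 4.31 × 0.02 / 0.0008926 = 96.57 d
Total t = Σ t_i = 3391 days = 9.283 years.

9.28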